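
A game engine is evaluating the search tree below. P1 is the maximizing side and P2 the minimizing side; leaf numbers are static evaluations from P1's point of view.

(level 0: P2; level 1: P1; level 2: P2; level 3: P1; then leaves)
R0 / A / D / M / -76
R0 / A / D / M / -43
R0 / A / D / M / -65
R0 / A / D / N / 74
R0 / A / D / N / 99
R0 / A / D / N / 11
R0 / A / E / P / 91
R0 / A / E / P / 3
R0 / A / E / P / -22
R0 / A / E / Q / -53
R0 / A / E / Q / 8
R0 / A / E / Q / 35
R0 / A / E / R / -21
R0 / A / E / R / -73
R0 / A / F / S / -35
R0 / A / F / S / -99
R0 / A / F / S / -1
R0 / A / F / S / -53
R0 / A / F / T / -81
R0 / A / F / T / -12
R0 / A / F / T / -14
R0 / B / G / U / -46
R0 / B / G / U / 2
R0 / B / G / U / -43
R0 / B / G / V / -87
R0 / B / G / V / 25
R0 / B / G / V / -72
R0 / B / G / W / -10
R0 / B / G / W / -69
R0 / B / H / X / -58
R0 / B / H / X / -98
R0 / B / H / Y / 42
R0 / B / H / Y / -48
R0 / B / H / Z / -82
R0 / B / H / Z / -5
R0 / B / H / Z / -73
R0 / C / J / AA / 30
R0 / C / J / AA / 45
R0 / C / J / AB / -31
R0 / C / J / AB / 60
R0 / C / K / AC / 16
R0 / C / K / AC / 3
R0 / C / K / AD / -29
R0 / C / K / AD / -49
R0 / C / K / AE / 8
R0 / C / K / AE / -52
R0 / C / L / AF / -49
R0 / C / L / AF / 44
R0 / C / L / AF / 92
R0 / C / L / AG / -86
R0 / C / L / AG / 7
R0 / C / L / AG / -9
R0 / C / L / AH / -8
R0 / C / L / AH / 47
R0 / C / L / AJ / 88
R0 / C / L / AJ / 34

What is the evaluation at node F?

S (P1): max(-35, -99, -1, -53) = -1
T (P1): max(-81, -12, -14) = -12
F (P2): min(-1, -12) = -12

-12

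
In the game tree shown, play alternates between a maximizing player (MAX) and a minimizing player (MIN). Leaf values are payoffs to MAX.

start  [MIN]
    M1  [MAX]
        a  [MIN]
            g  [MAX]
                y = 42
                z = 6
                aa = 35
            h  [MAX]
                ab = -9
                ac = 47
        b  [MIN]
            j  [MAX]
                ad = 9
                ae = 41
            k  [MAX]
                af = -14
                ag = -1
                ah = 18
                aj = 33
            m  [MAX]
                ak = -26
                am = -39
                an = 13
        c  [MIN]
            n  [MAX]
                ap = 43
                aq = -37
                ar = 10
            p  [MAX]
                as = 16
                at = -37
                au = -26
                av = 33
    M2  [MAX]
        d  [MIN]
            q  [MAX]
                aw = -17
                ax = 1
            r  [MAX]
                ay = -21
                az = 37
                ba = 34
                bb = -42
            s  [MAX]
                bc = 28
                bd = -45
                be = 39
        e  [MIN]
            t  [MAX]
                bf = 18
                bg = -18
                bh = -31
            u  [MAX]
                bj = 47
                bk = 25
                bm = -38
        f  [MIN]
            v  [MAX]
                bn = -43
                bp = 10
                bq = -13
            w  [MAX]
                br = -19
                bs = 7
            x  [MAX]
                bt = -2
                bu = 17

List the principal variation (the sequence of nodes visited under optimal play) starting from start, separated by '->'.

g (MAX): max(42, 6, 35) = 42
h (MAX): max(-9, 47) = 47
a (MIN): min(42, 47) = 42
j (MAX): max(9, 41) = 41
k (MAX): max(-14, -1, 18, 33) = 33
m (MAX): max(-26, -39, 13) = 13
b (MIN): min(41, 33, 13) = 13
n (MAX): max(43, -37, 10) = 43
p (MAX): max(16, -37, -26, 33) = 33
c (MIN): min(43, 33) = 33
M1 (MAX): max(42, 13, 33) = 42
q (MAX): max(-17, 1) = 1
r (MAX): max(-21, 37, 34, -42) = 37
s (MAX): max(28, -45, 39) = 39
d (MIN): min(1, 37, 39) = 1
t (MAX): max(18, -18, -31) = 18
u (MAX): max(47, 25, -38) = 47
e (MIN): min(18, 47) = 18
v (MAX): max(-43, 10, -13) = 10
w (MAX): max(-19, 7) = 7
x (MAX): max(-2, 17) = 17
f (MIN): min(10, 7, 17) = 7
M2 (MAX): max(1, 18, 7) = 18
start (MIN): min(42, 18) = 18
At start, MIN picks M2 (lowest: 18).
At M2, MAX picks e (highest: 18).
At e, MIN picks t (lowest: 18).
At t, MAX picks bf (highest: 18).
Terminal value 18.

start -> M2 -> e -> t -> bf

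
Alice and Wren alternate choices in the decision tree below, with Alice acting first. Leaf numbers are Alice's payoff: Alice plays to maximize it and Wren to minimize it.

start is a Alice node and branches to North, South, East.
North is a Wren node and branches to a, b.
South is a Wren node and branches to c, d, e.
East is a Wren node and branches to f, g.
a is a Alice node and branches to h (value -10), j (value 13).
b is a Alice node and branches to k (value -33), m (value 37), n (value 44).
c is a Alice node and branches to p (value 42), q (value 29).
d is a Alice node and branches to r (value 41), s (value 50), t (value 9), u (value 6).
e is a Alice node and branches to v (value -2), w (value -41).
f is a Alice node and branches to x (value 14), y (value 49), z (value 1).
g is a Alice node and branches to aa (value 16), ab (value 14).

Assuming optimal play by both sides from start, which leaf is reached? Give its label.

aa

a (Alice): max(-10, 13) = 13
b (Alice): max(-33, 37, 44) = 44
North (Wren): min(13, 44) = 13
c (Alice): max(42, 29) = 42
d (Alice): max(41, 50, 9, 6) = 50
e (Alice): max(-2, -41) = -2
South (Wren): min(42, 50, -2) = -2
f (Alice): max(14, 49, 1) = 49
g (Alice): max(16, 14) = 16
East (Wren): min(49, 16) = 16
start (Alice): max(13, -2, 16) = 16
At start, Alice picks East (highest: 16).
At East, Wren picks g (lowest: 16).
At g, Alice picks aa (highest: 16).
Terminal value 16.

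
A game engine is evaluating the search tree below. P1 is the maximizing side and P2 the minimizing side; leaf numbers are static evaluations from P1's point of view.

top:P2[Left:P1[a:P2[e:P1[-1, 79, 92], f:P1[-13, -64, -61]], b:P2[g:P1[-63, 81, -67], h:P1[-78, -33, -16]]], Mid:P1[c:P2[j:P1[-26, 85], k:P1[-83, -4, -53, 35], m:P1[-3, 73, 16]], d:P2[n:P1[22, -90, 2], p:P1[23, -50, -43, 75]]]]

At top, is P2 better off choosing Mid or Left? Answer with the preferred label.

j (P1): max(-26, 85) = 85
k (P1): max(-83, -4, -53, 35) = 35
m (P1): max(-3, 73, 16) = 73
c (P2): min(85, 35, 73) = 35
n (P1): max(22, -90, 2) = 22
p (P1): max(23, -50, -43, 75) = 75
d (P2): min(22, 75) = 22
Mid (P1): max(35, 22) = 35
e (P1): max(-1, 79, 92) = 92
f (P1): max(-13, -64, -61) = -13
a (P2): min(92, -13) = -13
g (P1): max(-63, 81, -67) = 81
h (P1): max(-78, -33, -16) = -16
b (P2): min(81, -16) = -16
Left (P1): max(-13, -16) = -13
P2 prefers the lower value; Mid=35, Left=-13. Left is better since -13 < 35.

Left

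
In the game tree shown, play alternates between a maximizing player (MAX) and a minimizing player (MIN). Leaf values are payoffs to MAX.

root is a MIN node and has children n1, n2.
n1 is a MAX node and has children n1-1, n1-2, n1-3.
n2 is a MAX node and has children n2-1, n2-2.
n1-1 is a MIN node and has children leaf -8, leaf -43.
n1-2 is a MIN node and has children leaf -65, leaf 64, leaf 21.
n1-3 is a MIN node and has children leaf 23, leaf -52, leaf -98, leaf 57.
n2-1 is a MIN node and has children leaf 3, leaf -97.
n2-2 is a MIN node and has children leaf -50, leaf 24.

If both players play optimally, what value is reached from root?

-50

n1-1 (MIN): min(-8, -43) = -43
n1-2 (MIN): min(-65, 64, 21) = -65
n1-3 (MIN): min(23, -52, -98, 57) = -98
n1 (MAX): max(-43, -65, -98) = -43
n2-1 (MIN): min(3, -97) = -97
n2-2 (MIN): min(-50, 24) = -50
n2 (MAX): max(-97, -50) = -50
root (MIN): min(-43, -50) = -50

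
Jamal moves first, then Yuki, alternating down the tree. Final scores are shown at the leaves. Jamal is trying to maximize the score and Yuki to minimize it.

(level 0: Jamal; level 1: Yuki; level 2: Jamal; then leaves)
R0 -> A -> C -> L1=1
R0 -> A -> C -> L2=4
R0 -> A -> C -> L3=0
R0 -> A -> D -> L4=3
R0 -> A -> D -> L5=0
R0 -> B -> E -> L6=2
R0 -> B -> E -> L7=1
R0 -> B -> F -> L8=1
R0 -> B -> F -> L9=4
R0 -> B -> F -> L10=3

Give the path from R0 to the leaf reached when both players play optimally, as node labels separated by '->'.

R0 -> A -> D -> L4

C (Jamal): max(1, 4, 0) = 4
D (Jamal): max(3, 0) = 3
A (Yuki): min(4, 3) = 3
E (Jamal): max(2, 1) = 2
F (Jamal): max(1, 4, 3) = 4
B (Yuki): min(2, 4) = 2
R0 (Jamal): max(3, 2) = 3
At R0, Jamal picks A (highest: 3).
At A, Yuki picks D (lowest: 3).
At D, Jamal picks L4 (highest: 3).
Terminal value 3.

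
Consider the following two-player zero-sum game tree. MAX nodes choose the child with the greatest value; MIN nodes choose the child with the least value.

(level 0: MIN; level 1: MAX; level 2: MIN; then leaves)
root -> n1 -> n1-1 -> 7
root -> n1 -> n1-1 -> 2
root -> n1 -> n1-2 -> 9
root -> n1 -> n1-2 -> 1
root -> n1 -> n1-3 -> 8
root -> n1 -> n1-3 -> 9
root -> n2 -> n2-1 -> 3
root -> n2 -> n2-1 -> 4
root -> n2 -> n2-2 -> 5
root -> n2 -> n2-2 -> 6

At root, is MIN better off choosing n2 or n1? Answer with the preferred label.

n2

n2-1 (MIN): min(3, 4) = 3
n2-2 (MIN): min(5, 6) = 5
n2 (MAX): max(3, 5) = 5
n1-1 (MIN): min(7, 2) = 2
n1-2 (MIN): min(9, 1) = 1
n1-3 (MIN): min(8, 9) = 8
n1 (MAX): max(2, 1, 8) = 8
MIN prefers the lower value; n2=5, n1=8. n2 is better since 5 < 8.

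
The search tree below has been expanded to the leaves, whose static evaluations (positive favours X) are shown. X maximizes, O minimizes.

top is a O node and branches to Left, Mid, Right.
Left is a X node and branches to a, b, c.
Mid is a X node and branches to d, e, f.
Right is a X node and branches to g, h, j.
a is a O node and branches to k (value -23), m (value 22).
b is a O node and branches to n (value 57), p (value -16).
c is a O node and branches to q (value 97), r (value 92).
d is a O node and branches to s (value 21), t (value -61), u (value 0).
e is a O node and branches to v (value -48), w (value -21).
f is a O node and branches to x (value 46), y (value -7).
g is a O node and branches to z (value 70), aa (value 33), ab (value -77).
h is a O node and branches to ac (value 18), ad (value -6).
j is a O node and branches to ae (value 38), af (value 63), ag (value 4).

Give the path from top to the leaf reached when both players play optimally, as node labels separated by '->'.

top -> Mid -> f -> y

a (O): min(-23, 22) = -23
b (O): min(57, -16) = -16
c (O): min(97, 92) = 92
Left (X): max(-23, -16, 92) = 92
d (O): min(21, -61, 0) = -61
e (O): min(-48, -21) = -48
f (O): min(46, -7) = -7
Mid (X): max(-61, -48, -7) = -7
g (O): min(70, 33, -77) = -77
h (O): min(18, -6) = -6
j (O): min(38, 63, 4) = 4
Right (X): max(-77, -6, 4) = 4
top (O): min(92, -7, 4) = -7
At top, O picks Mid (lowest: -7).
At Mid, X picks f (highest: -7).
At f, O picks y (lowest: -7).
Terminal value -7.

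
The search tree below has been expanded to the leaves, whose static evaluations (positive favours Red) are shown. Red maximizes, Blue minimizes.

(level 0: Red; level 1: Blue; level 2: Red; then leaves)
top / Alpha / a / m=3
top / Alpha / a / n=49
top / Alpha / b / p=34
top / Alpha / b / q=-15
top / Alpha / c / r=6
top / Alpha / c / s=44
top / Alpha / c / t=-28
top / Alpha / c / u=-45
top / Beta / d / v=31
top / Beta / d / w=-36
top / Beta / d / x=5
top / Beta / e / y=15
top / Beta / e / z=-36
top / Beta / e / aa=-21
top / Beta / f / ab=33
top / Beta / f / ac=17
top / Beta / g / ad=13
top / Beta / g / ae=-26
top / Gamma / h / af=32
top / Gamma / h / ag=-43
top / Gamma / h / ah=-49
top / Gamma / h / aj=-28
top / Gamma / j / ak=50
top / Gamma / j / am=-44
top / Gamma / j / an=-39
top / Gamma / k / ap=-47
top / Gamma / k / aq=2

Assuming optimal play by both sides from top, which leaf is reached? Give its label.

a (Red): max(3, 49) = 49
b (Red): max(34, -15) = 34
c (Red): max(6, 44, -28, -45) = 44
Alpha (Blue): min(49, 34, 44) = 34
d (Red): max(31, -36, 5) = 31
e (Red): max(15, -36, -21) = 15
f (Red): max(33, 17) = 33
g (Red): max(13, -26) = 13
Beta (Blue): min(31, 15, 33, 13) = 13
h (Red): max(32, -43, -49, -28) = 32
j (Red): max(50, -44, -39) = 50
k (Red): max(-47, 2) = 2
Gamma (Blue): min(32, 50, 2) = 2
top (Red): max(34, 13, 2) = 34
At top, Red picks Alpha (highest: 34).
At Alpha, Blue picks b (lowest: 34).
At b, Red picks p (highest: 34).
Terminal value 34.

p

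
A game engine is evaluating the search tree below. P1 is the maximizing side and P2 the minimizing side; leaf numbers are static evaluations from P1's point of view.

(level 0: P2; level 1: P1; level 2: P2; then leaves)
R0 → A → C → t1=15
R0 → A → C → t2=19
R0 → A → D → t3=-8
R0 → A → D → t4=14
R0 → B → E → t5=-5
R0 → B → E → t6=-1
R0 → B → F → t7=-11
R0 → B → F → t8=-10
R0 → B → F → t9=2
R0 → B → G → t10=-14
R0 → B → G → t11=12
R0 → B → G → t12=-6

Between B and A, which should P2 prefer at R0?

B

E (P2): min(-5, -1) = -5
F (P2): min(-11, -10, 2) = -11
G (P2): min(-14, 12, -6) = -14
B (P1): max(-5, -11, -14) = -5
C (P2): min(15, 19) = 15
D (P2): min(-8, 14) = -8
A (P1): max(15, -8) = 15
P2 prefers the lower value; B=-5, A=15. B is better since -5 < 15.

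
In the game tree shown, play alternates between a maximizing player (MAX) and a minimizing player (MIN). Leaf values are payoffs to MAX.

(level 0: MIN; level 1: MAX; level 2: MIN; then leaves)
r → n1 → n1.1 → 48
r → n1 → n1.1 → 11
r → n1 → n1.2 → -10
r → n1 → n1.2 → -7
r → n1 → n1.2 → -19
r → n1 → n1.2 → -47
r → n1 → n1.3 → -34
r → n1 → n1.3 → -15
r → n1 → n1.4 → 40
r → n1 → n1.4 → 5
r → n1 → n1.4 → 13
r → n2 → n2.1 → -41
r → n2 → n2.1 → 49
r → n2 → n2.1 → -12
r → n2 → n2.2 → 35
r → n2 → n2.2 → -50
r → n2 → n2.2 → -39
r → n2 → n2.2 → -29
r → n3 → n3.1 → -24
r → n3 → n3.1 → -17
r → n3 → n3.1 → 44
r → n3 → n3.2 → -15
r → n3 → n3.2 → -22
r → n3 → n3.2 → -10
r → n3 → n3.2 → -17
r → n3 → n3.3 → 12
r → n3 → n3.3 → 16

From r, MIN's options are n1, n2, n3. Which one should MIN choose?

n1.1 (MIN): min(48, 11) = 11
n1.2 (MIN): min(-10, -7, -19, -47) = -47
n1.3 (MIN): min(-34, -15) = -34
n1.4 (MIN): min(40, 5, 13) = 5
n1 (MAX): max(11, -47, -34, 5) = 11
n2.1 (MIN): min(-41, 49, -12) = -41
n2.2 (MIN): min(35, -50, -39, -29) = -50
n2 (MAX): max(-41, -50) = -41
n3.1 (MIN): min(-24, -17, 44) = -24
n3.2 (MIN): min(-15, -22, -10, -17) = -22
n3.3 (MIN): min(12, 16) = 12
n3 (MAX): max(-24, -22, 12) = 12
r (MIN): min(11, -41, 12) = -41
MIN at r wants the lowest of {n1=11, n2=-41, n3=12}, so chooses n2.

n2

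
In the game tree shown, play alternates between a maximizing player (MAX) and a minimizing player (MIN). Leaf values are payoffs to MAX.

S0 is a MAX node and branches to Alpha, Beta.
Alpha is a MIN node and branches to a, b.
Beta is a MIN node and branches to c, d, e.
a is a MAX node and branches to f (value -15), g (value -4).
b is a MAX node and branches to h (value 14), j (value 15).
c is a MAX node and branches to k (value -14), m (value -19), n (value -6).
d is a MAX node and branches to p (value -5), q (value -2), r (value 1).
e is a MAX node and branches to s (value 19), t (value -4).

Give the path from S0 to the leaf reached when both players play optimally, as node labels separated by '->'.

a (MAX): max(-15, -4) = -4
b (MAX): max(14, 15) = 15
Alpha (MIN): min(-4, 15) = -4
c (MAX): max(-14, -19, -6) = -6
d (MAX): max(-5, -2, 1) = 1
e (MAX): max(19, -4) = 19
Beta (MIN): min(-6, 1, 19) = -6
S0 (MAX): max(-4, -6) = -4
At S0, MAX picks Alpha (highest: -4).
At Alpha, MIN picks a (lowest: -4).
At a, MAX picks g (highest: -4).
Terminal value -4.

S0 -> Alpha -> a -> g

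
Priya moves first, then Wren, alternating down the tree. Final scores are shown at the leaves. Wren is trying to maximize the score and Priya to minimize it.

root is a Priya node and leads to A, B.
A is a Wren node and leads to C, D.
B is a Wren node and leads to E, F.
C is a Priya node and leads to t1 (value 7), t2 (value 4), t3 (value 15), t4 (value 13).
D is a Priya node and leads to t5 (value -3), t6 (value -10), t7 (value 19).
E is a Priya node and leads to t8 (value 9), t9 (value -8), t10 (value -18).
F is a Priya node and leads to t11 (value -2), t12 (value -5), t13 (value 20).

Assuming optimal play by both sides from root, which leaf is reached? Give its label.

t12

C (Priya): min(7, 4, 15, 13) = 4
D (Priya): min(-3, -10, 19) = -10
A (Wren): max(4, -10) = 4
E (Priya): min(9, -8, -18) = -18
F (Priya): min(-2, -5, 20) = -5
B (Wren): max(-18, -5) = -5
root (Priya): min(4, -5) = -5
At root, Priya picks B (lowest: -5).
At B, Wren picks F (highest: -5).
At F, Priya picks t12 (lowest: -5).
Terminal value -5.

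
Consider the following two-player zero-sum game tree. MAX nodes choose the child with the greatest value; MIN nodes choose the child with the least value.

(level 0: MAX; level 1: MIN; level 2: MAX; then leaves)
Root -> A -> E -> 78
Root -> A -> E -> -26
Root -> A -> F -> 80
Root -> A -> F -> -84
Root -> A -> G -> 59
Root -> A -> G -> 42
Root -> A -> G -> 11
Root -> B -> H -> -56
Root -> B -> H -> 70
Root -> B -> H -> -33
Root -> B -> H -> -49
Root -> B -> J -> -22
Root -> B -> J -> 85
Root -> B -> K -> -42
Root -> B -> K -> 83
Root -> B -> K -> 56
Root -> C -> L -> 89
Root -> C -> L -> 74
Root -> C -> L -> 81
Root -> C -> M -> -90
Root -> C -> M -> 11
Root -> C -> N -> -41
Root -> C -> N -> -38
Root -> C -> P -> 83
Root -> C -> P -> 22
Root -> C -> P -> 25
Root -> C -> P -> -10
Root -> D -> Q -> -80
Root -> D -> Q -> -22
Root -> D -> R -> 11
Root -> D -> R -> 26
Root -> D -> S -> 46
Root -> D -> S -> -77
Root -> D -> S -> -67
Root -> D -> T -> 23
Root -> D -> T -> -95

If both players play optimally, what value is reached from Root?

70

E (MAX): max(78, -26) = 78
F (MAX): max(80, -84) = 80
G (MAX): max(59, 42, 11) = 59
A (MIN): min(78, 80, 59) = 59
H (MAX): max(-56, 70, -33, -49) = 70
J (MAX): max(-22, 85) = 85
K (MAX): max(-42, 83, 56) = 83
B (MIN): min(70, 85, 83) = 70
L (MAX): max(89, 74, 81) = 89
M (MAX): max(-90, 11) = 11
N (MAX): max(-41, -38) = -38
P (MAX): max(83, 22, 25, -10) = 83
C (MIN): min(89, 11, -38, 83) = -38
Q (MAX): max(-80, -22) = -22
R (MAX): max(11, 26) = 26
S (MAX): max(46, -77, -67) = 46
T (MAX): max(23, -95) = 23
D (MIN): min(-22, 26, 46, 23) = -22
Root (MAX): max(59, 70, -38, -22) = 70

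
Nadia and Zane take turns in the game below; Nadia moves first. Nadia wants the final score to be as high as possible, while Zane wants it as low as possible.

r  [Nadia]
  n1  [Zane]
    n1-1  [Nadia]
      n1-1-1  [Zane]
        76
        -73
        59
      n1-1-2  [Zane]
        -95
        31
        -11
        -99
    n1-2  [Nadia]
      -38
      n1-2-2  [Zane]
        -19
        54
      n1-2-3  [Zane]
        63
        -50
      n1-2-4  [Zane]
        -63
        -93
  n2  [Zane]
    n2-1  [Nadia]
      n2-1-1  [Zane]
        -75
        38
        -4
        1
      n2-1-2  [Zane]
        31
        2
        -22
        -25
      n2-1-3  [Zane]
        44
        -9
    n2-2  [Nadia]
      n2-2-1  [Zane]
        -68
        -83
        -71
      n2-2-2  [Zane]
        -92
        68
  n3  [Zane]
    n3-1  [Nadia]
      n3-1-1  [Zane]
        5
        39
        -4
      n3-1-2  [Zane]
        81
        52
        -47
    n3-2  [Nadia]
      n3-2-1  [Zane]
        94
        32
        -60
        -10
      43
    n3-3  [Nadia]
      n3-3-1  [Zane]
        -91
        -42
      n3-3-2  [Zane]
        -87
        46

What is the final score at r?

n1-1-1 (Zane): min(76, -73, 59) = -73
n1-1-2 (Zane): min(-95, 31, -11, -99) = -99
n1-1 (Nadia): max(-73, -99) = -73
n1-2-2 (Zane): min(-19, 54) = -19
n1-2-3 (Zane): min(63, -50) = -50
n1-2-4 (Zane): min(-63, -93) = -93
n1-2 (Nadia): max(-38, -19, -50, -93) = -19
n1 (Zane): min(-73, -19) = -73
n2-1-1 (Zane): min(-75, 38, -4, 1) = -75
n2-1-2 (Zane): min(31, 2, -22, -25) = -25
n2-1-3 (Zane): min(44, -9) = -9
n2-1 (Nadia): max(-75, -25, -9) = -9
n2-2-1 (Zane): min(-68, -83, -71) = -83
n2-2-2 (Zane): min(-92, 68) = -92
n2-2 (Nadia): max(-83, -92) = -83
n2 (Zane): min(-9, -83) = -83
n3-1-1 (Zane): min(5, 39, -4) = -4
n3-1-2 (Zane): min(81, 52, -47) = -47
n3-1 (Nadia): max(-4, -47) = -4
n3-2-1 (Zane): min(94, 32, -60, -10) = -60
n3-2 (Nadia): max(-60, 43) = 43
n3-3-1 (Zane): min(-91, -42) = -91
n3-3-2 (Zane): min(-87, 46) = -87
n3-3 (Nadia): max(-91, -87) = -87
n3 (Zane): min(-4, 43, -87) = -87
r (Nadia): max(-73, -83, -87) = -73

-73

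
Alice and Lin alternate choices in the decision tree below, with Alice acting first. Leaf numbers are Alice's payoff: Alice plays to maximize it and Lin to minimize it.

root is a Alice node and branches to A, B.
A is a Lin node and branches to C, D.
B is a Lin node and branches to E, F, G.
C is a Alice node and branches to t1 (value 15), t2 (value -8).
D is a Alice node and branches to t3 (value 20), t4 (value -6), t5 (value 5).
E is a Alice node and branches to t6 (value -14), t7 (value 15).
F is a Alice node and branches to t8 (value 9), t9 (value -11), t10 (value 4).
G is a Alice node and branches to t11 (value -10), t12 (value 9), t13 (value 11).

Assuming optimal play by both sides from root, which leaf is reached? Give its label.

t1

C (Alice): max(15, -8) = 15
D (Alice): max(20, -6, 5) = 20
A (Lin): min(15, 20) = 15
E (Alice): max(-14, 15) = 15
F (Alice): max(9, -11, 4) = 9
G (Alice): max(-10, 9, 11) = 11
B (Lin): min(15, 9, 11) = 9
root (Alice): max(15, 9) = 15
At root, Alice picks A (highest: 15).
At A, Lin picks C (lowest: 15).
At C, Alice picks t1 (highest: 15).
Terminal value 15.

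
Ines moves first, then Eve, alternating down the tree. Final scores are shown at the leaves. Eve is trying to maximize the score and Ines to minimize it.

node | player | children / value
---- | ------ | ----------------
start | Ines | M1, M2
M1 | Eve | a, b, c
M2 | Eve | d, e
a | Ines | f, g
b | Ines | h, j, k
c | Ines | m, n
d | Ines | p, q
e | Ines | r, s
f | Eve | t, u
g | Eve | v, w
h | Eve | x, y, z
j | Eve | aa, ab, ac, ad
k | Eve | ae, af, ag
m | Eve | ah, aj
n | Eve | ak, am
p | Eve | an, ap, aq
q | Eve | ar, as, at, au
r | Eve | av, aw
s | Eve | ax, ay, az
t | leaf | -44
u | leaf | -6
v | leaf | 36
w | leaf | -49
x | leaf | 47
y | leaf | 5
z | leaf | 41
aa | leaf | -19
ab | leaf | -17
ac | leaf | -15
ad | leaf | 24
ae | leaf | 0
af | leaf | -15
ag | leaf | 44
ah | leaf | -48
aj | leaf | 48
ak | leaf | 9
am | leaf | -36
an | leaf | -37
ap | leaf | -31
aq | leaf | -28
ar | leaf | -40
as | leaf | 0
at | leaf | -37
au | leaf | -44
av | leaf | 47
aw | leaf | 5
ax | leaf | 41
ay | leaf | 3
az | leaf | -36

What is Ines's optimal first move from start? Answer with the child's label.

f (Eve): max(-44, -6) = -6
g (Eve): max(36, -49) = 36
a (Ines): min(-6, 36) = -6
h (Eve): max(47, 5, 41) = 47
j (Eve): max(-19, -17, -15, 24) = 24
k (Eve): max(0, -15, 44) = 44
b (Ines): min(47, 24, 44) = 24
m (Eve): max(-48, 48) = 48
n (Eve): max(9, -36) = 9
c (Ines): min(48, 9) = 9
M1 (Eve): max(-6, 24, 9) = 24
p (Eve): max(-37, -31, -28) = -28
q (Eve): max(-40, 0, -37, -44) = 0
d (Ines): min(-28, 0) = -28
r (Eve): max(47, 5) = 47
s (Eve): max(41, 3, -36) = 41
e (Ines): min(47, 41) = 41
M2 (Eve): max(-28, 41) = 41
start (Ines): min(24, 41) = 24
Ines at start wants the lowest of {M1=24, M2=41}, so chooses M1.

M1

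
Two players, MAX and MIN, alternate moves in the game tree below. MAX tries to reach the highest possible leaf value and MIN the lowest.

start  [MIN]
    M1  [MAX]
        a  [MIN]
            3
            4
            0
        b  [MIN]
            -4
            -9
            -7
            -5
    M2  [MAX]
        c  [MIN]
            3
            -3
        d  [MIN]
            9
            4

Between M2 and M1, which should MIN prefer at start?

M1

c (MIN): min(3, -3) = -3
d (MIN): min(9, 4) = 4
M2 (MAX): max(-3, 4) = 4
a (MIN): min(3, 4, 0) = 0
b (MIN): min(-4, -9, -7, -5) = -9
M1 (MAX): max(0, -9) = 0
MIN prefers the lower value; M2=4, M1=0. M1 is better since 0 < 4.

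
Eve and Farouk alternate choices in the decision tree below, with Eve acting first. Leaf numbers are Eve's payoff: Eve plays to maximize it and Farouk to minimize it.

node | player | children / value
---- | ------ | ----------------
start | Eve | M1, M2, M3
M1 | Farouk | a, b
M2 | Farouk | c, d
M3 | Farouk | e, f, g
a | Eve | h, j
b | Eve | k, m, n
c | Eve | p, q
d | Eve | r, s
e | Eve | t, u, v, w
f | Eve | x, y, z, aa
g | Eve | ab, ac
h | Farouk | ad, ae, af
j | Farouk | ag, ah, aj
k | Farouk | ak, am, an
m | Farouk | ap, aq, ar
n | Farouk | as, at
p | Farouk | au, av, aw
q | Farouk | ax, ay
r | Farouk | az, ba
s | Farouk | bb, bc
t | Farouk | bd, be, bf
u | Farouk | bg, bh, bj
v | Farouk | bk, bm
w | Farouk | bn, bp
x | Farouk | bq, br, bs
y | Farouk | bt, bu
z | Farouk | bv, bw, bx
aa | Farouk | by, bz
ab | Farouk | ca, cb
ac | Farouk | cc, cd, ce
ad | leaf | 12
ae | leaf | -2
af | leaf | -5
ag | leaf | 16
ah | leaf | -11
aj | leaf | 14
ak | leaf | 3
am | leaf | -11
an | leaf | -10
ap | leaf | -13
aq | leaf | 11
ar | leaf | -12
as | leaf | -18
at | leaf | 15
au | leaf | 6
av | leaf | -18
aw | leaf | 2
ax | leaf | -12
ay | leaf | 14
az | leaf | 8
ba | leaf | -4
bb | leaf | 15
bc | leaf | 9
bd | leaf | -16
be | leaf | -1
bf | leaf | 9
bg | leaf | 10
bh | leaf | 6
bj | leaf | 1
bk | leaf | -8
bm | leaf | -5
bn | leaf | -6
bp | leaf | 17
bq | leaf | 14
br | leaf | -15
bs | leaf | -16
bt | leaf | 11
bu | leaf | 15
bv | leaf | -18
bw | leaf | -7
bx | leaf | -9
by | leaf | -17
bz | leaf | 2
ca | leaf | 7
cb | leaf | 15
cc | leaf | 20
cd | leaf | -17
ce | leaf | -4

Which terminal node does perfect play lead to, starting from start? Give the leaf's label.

h (Farouk): min(12, -2, -5) = -5
j (Farouk): min(16, -11, 14) = -11
a (Eve): max(-5, -11) = -5
k (Farouk): min(3, -11, -10) = -11
m (Farouk): min(-13, 11, -12) = -13
n (Farouk): min(-18, 15) = -18
b (Eve): max(-11, -13, -18) = -11
M1 (Farouk): min(-5, -11) = -11
p (Farouk): min(6, -18, 2) = -18
q (Farouk): min(-12, 14) = -12
c (Eve): max(-18, -12) = -12
r (Farouk): min(8, -4) = -4
s (Farouk): min(15, 9) = 9
d (Eve): max(-4, 9) = 9
M2 (Farouk): min(-12, 9) = -12
t (Farouk): min(-16, -1, 9) = -16
u (Farouk): min(10, 6, 1) = 1
v (Farouk): min(-8, -5) = -8
w (Farouk): min(-6, 17) = -6
e (Eve): max(-16, 1, -8, -6) = 1
x (Farouk): min(14, -15, -16) = -16
y (Farouk): min(11, 15) = 11
z (Farouk): min(-18, -7, -9) = -18
aa (Farouk): min(-17, 2) = -17
f (Eve): max(-16, 11, -18, -17) = 11
ab (Farouk): min(7, 15) = 7
ac (Farouk): min(20, -17, -4) = -17
g (Eve): max(7, -17) = 7
M3 (Farouk): min(1, 11, 7) = 1
start (Eve): max(-11, -12, 1) = 1
At start, Eve picks M3 (highest: 1).
At M3, Farouk picks e (lowest: 1).
At e, Eve picks u (highest: 1).
At u, Farouk picks bj (lowest: 1).
Terminal value 1.

bj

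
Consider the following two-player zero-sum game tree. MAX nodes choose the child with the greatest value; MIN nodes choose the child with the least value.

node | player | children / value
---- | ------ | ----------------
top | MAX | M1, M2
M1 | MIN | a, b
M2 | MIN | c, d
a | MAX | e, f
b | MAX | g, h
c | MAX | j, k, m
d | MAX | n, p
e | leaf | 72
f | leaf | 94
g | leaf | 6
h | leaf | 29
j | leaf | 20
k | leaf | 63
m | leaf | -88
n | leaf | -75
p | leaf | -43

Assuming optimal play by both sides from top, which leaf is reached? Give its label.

a (MAX): max(72, 94) = 94
b (MAX): max(6, 29) = 29
M1 (MIN): min(94, 29) = 29
c (MAX): max(20, 63, -88) = 63
d (MAX): max(-75, -43) = -43
M2 (MIN): min(63, -43) = -43
top (MAX): max(29, -43) = 29
At top, MAX picks M1 (highest: 29).
At M1, MIN picks b (lowest: 29).
At b, MAX picks h (highest: 29).
Terminal value 29.

h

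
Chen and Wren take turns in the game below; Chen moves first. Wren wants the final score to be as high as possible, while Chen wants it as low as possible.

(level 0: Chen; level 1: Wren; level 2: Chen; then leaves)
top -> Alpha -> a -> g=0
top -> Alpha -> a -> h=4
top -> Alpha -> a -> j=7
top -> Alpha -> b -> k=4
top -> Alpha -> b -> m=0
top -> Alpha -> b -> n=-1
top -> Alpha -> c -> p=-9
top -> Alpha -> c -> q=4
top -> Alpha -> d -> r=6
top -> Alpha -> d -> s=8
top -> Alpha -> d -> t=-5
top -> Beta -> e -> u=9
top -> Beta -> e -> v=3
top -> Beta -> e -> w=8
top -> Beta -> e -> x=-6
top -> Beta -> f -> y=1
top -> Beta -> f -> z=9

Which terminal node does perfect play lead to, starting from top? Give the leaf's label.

g

a (Chen): min(0, 4, 7) = 0
b (Chen): min(4, 0, -1) = -1
c (Chen): min(-9, 4) = -9
d (Chen): min(6, 8, -5) = -5
Alpha (Wren): max(0, -1, -9, -5) = 0
e (Chen): min(9, 3, 8, -6) = -6
f (Chen): min(1, 9) = 1
Beta (Wren): max(-6, 1) = 1
top (Chen): min(0, 1) = 0
At top, Chen picks Alpha (lowest: 0).
At Alpha, Wren picks a (highest: 0).
At a, Chen picks g (lowest: 0).
Terminal value 0.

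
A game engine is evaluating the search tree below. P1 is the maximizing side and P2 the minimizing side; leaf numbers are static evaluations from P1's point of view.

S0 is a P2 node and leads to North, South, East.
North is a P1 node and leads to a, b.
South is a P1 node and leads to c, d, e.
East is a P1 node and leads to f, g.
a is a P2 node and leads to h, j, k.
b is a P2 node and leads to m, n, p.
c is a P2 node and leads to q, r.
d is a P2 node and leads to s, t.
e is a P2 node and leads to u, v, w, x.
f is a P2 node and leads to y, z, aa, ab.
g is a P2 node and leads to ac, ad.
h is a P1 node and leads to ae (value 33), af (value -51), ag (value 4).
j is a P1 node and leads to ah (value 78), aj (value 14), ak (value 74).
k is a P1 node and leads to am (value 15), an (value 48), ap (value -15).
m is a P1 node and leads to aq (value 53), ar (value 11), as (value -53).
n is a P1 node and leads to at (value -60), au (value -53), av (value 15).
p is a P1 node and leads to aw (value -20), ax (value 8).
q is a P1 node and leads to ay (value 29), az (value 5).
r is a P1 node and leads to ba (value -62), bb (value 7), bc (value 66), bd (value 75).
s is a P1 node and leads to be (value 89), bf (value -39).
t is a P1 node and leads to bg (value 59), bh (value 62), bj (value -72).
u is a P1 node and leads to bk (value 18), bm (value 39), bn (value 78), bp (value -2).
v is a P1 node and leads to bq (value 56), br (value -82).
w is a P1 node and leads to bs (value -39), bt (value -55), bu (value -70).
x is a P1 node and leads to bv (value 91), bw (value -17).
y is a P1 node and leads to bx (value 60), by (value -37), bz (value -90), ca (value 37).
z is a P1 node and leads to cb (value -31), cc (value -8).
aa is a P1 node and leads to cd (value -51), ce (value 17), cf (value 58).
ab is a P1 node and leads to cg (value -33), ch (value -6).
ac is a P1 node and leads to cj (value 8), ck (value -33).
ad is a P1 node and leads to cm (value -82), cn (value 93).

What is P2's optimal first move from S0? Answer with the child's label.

East

h (P1): max(33, -51, 4) = 33
j (P1): max(78, 14, 74) = 78
k (P1): max(15, 48, -15) = 48
a (P2): min(33, 78, 48) = 33
m (P1): max(53, 11, -53) = 53
n (P1): max(-60, -53, 15) = 15
p (P1): max(-20, 8) = 8
b (P2): min(53, 15, 8) = 8
North (P1): max(33, 8) = 33
q (P1): max(29, 5) = 29
r (P1): max(-62, 7, 66, 75) = 75
c (P2): min(29, 75) = 29
s (P1): max(89, -39) = 89
t (P1): max(59, 62, -72) = 62
d (P2): min(89, 62) = 62
u (P1): max(18, 39, 78, -2) = 78
v (P1): max(56, -82) = 56
w (P1): max(-39, -55, -70) = -39
x (P1): max(91, -17) = 91
e (P2): min(78, 56, -39, 91) = -39
South (P1): max(29, 62, -39) = 62
y (P1): max(60, -37, -90, 37) = 60
z (P1): max(-31, -8) = -8
aa (P1): max(-51, 17, 58) = 58
ab (P1): max(-33, -6) = -6
f (P2): min(60, -8, 58, -6) = -8
ac (P1): max(8, -33) = 8
ad (P1): max(-82, 93) = 93
g (P2): min(8, 93) = 8
East (P1): max(-8, 8) = 8
S0 (P2): min(33, 62, 8) = 8
P2 at S0 wants the lowest of {North=33, South=62, East=8}, so chooses East.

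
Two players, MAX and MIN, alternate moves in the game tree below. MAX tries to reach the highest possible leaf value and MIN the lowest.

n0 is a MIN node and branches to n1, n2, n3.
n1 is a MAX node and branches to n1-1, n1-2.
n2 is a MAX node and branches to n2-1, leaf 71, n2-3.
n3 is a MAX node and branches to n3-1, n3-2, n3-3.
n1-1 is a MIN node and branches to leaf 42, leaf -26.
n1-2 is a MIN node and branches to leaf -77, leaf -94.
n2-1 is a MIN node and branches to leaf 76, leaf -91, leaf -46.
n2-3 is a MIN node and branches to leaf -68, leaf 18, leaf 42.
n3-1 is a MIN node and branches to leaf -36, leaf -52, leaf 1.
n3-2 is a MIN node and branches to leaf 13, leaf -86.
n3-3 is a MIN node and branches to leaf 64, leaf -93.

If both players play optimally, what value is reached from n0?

-52

n1-1 (MIN): min(42, -26) = -26
n1-2 (MIN): min(-77, -94) = -94
n1 (MAX): max(-26, -94) = -26
n2-1 (MIN): min(76, -91, -46) = -91
n2-3 (MIN): min(-68, 18, 42) = -68
n2 (MAX): max(-91, 71, -68) = 71
n3-1 (MIN): min(-36, -52, 1) = -52
n3-2 (MIN): min(13, -86) = -86
n3-3 (MIN): min(64, -93) = -93
n3 (MAX): max(-52, -86, -93) = -52
n0 (MIN): min(-26, 71, -52) = -52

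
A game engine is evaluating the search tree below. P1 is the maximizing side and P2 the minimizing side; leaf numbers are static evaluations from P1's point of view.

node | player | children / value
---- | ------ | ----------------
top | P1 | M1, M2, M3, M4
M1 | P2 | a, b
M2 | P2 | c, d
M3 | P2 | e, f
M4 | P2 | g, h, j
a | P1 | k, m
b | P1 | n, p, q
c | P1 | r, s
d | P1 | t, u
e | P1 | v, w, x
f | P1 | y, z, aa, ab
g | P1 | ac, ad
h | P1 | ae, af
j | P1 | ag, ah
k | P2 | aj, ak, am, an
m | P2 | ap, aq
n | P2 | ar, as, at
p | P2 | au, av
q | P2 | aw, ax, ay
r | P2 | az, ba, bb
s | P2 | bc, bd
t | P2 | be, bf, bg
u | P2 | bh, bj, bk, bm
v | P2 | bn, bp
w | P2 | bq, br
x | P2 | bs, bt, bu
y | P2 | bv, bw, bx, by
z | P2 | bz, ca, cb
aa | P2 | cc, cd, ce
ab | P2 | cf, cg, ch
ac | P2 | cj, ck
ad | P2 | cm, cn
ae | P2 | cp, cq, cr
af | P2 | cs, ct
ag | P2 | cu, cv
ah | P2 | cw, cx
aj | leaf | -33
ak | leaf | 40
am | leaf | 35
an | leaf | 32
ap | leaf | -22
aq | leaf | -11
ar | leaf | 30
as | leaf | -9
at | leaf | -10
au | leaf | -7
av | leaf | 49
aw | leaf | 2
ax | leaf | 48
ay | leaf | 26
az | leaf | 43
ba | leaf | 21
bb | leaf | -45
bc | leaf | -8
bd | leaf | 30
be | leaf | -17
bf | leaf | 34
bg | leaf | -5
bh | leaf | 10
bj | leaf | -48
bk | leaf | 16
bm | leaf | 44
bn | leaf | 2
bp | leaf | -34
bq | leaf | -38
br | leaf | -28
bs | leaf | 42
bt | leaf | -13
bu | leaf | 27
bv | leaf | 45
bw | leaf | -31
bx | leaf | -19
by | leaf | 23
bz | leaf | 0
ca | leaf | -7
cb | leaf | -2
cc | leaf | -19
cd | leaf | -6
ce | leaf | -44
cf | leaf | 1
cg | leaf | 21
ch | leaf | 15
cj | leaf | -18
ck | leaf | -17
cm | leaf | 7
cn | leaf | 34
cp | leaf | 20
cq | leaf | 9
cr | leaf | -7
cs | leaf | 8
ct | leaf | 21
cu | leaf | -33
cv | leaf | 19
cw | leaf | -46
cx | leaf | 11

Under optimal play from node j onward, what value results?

ag (P2): min(-33, 19) = -33
ah (P2): min(-46, 11) = -46
j (P1): max(-33, -46) = -33

-33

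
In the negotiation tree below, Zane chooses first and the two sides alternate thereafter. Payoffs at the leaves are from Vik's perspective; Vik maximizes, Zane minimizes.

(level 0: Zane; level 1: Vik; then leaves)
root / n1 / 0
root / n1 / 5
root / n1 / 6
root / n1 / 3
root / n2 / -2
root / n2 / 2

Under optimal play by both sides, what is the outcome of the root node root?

n1 (Vik): max(0, 5, 6, 3) = 6
n2 (Vik): max(-2, 2) = 2
root (Zane): min(6, 2) = 2

2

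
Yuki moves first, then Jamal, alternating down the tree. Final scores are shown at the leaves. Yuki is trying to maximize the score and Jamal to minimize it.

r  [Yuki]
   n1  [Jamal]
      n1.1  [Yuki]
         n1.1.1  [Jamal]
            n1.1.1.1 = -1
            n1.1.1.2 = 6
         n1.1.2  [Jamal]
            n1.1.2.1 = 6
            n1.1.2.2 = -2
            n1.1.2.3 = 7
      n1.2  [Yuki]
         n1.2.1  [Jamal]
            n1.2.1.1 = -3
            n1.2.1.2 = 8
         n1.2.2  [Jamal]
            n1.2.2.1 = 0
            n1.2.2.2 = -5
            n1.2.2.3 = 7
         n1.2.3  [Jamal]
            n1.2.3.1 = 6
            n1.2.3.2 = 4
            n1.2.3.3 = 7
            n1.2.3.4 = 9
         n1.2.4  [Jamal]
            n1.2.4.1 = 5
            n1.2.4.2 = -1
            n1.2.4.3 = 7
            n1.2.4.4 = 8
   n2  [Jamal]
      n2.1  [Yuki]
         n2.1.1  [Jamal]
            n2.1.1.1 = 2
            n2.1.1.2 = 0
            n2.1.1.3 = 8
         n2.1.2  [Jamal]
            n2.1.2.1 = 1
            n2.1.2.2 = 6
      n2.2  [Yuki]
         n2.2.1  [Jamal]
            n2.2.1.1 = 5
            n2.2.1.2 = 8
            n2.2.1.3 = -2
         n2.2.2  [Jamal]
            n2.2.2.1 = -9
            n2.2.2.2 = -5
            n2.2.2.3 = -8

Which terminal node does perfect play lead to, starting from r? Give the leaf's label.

n1.1.1 (Jamal): min(-1, 6) = -1
n1.1.2 (Jamal): min(6, -2, 7) = -2
n1.1 (Yuki): max(-1, -2) = -1
n1.2.1 (Jamal): min(-3, 8) = -3
n1.2.2 (Jamal): min(0, -5, 7) = -5
n1.2.3 (Jamal): min(6, 4, 7, 9) = 4
n1.2.4 (Jamal): min(5, -1, 7, 8) = -1
n1.2 (Yuki): max(-3, -5, 4, -1) = 4
n1 (Jamal): min(-1, 4) = -1
n2.1.1 (Jamal): min(2, 0, 8) = 0
n2.1.2 (Jamal): min(1, 6) = 1
n2.1 (Yuki): max(0, 1) = 1
n2.2.1 (Jamal): min(5, 8, -2) = -2
n2.2.2 (Jamal): min(-9, -5, -8) = -9
n2.2 (Yuki): max(-2, -9) = -2
n2 (Jamal): min(1, -2) = -2
r (Yuki): max(-1, -2) = -1
At r, Yuki picks n1 (highest: -1).
At n1, Jamal picks n1.1 (lowest: -1).
At n1.1, Yuki picks n1.1.1 (highest: -1).
At n1.1.1, Jamal picks n1.1.1.1 (lowest: -1).
Terminal value -1.

n1.1.1.1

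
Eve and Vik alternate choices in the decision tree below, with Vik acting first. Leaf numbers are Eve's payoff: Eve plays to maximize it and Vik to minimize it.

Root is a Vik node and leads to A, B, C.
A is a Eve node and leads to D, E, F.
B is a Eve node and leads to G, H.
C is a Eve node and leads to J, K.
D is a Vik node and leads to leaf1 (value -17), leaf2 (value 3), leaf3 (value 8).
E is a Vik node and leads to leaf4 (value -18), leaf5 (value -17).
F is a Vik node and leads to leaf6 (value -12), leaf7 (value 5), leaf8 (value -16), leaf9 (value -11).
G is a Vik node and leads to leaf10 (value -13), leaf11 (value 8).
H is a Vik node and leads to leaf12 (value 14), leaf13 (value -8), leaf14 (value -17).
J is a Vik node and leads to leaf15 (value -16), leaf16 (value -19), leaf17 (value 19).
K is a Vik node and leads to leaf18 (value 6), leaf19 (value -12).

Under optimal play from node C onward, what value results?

-12

J (Vik): min(-16, -19, 19) = -19
K (Vik): min(6, -12) = -12
C (Eve): max(-19, -12) = -12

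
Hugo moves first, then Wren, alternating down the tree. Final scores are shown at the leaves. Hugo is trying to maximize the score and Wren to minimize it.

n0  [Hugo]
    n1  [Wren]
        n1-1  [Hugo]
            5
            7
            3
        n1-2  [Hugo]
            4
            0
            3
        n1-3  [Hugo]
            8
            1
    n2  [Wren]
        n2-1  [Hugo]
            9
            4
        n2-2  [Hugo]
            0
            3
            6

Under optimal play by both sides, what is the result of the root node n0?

n1-1 (Hugo): max(5, 7, 3) = 7
n1-2 (Hugo): max(4, 0, 3) = 4
n1-3 (Hugo): max(8, 1) = 8
n1 (Wren): min(7, 4, 8) = 4
n2-1 (Hugo): max(9, 4) = 9
n2-2 (Hugo): max(0, 3, 6) = 6
n2 (Wren): min(9, 6) = 6
n0 (Hugo): max(4, 6) = 6

6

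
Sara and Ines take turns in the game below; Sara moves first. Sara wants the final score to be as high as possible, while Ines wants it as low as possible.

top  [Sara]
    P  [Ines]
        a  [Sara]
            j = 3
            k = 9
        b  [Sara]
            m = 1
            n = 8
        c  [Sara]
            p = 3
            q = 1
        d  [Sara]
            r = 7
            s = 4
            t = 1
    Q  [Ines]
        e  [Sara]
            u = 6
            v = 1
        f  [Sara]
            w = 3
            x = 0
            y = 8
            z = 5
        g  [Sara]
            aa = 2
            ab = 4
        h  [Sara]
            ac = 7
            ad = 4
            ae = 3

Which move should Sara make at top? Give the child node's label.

a (Sara): max(3, 9) = 9
b (Sara): max(1, 8) = 8
c (Sara): max(3, 1) = 3
d (Sara): max(7, 4, 1) = 7
P (Ines): min(9, 8, 3, 7) = 3
e (Sara): max(6, 1) = 6
f (Sara): max(3, 0, 8, 5) = 8
g (Sara): max(2, 4) = 4
h (Sara): max(7, 4, 3) = 7
Q (Ines): min(6, 8, 4, 7) = 4
top (Sara): max(3, 4) = 4
Sara at top wants the highest of {P=3, Q=4}, so chooses Q.

Q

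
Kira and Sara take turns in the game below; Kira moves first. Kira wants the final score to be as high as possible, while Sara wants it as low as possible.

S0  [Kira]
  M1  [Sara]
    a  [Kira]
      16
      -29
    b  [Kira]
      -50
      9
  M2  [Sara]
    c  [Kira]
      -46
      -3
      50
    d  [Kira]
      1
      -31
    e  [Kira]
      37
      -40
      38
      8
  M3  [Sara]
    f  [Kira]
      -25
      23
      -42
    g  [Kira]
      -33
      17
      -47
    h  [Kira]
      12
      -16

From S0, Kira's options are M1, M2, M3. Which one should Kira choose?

a (Kira): max(16, -29) = 16
b (Kira): max(-50, 9) = 9
M1 (Sara): min(16, 9) = 9
c (Kira): max(-46, -3, 50) = 50
d (Kira): max(1, -31) = 1
e (Kira): max(37, -40, 38, 8) = 38
M2 (Sara): min(50, 1, 38) = 1
f (Kira): max(-25, 23, -42) = 23
g (Kira): max(-33, 17, -47) = 17
h (Kira): max(12, -16) = 12
M3 (Sara): min(23, 17, 12) = 12
S0 (Kira): max(9, 1, 12) = 12
Kira at S0 wants the highest of {M1=9, M2=1, M3=12}, so chooses M3.

M3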